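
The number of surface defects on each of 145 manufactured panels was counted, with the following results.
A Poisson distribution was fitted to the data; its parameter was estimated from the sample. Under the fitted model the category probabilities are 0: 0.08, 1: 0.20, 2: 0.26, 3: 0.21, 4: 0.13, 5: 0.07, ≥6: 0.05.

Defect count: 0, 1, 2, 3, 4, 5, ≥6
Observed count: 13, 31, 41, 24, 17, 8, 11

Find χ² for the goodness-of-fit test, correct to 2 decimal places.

Expected counts E_i = n·p_i: 145×0.08 = 11.6, 145×0.20 = 29, 145×0.26 = 37.7, 145×0.21 = 30.45, 145×0.13 = 18.85, 145×0.07 = 10.15, 145×0.05 = 7.25.
χ² = (13−11.6)²/11.6 + (31−29)²/29 + (41−37.7)²/37.7 + (24−30.45)²/30.45 + (17−18.85)²/18.85 + (8−10.15)²/10.15 + (11−7.25)²/7.25
   = 0.169 + 0.138 + 0.289 + 1.366 + 0.182 + 0.455 + 1.940
Sum = 4.54

4.54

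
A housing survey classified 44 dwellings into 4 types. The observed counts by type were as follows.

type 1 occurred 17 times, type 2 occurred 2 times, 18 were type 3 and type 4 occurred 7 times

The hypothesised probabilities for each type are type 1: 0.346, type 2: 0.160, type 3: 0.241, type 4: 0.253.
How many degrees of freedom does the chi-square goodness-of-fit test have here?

3

There are k = 4 categories and no parameters were estimated from the data, so df = 4 − 1 = 3.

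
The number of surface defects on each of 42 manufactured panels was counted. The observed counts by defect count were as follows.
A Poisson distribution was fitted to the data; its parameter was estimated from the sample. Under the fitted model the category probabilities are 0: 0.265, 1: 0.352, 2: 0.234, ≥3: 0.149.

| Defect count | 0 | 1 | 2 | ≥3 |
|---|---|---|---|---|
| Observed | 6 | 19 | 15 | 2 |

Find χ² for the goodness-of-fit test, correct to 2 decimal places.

9.19

Expected counts E_i = n·p_i: 42×0.265 = 11.13, 42×0.352 = 14.784, 42×0.234 = 9.828, 42×0.149 = 6.258.
cat         O        E   (O−E)²/E
0           6    11.13      2.365
1          19   14.784      1.202
2          15    9.828      2.722
≥3          2    6.258      2.897
Sum = 9.19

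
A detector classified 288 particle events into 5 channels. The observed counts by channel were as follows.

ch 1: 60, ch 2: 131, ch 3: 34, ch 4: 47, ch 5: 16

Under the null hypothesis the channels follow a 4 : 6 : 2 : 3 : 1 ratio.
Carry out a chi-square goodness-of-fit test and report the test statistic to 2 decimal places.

Ratio total = 16. Expected counts: 288×4/16 = 72, 288×6/16 = 108, 288×2/16 = 36, 288×3/16 = 54, 288×1/16 = 18.
χ² = (60−72)²/72 + (131−108)²/108 + (34−36)²/36 + (47−54)²/54 + (16−18)²/18
   = 2.000 + 4.898 + 0.111 + 0.907 + 0.222
Sum = 8.14

8.14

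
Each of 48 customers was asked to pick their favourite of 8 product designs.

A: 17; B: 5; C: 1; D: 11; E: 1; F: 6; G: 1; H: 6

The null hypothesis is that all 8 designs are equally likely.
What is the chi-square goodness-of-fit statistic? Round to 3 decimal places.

Expected count for each of the 8 categories: 48/8 = 6.
A: (17 − 6)²/6 = 121/6 = 20.1667
B: (5 − 6)²/6 = 1/6 = 0.1667
C: (1 − 6)²/6 = 25/6 = 4.1667
D: (11 − 6)²/6 = 25/6 = 4.1667
E: (1 − 6)²/6 = 25/6 = 4.1667
F: (6 − 6)²/6 = 0/6 = 0.0000
G: (1 − 6)²/6 = 25/6 = 4.1667
H: (6 − 6)²/6 = 0/6 = 0.0000
Sum = 37.000

37.000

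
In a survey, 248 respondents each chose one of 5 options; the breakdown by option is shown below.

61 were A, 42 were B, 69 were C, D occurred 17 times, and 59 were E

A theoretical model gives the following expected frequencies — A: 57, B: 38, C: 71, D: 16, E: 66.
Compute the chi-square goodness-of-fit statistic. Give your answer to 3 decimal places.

χ² = (61−57)²/57 + (42−38)²/38 + (69−71)²/71 + (17−16)²/16 + (59−66)²/66
   = 0.2807 + 0.4211 + 0.0563 + 0.0625 + 0.7424
Sum = 1.563

1.563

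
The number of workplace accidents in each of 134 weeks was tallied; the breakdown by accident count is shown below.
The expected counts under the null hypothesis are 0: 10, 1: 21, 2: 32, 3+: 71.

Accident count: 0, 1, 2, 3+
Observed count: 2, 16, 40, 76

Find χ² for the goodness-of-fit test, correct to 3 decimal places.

9.943

cat         O        E   (O−E)²/E
0           2       10     6.4000
1          16       21     1.1905
2          40       32     2.0000
3+         76       71     0.3521
Sum = 9.943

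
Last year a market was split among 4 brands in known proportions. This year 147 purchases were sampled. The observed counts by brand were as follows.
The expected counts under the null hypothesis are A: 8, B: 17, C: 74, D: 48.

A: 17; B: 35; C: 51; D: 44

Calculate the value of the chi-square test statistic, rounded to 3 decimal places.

χ² = (17−8)²/8 + (35−17)²/17 + (51−74)²/74 + (44−48)²/48
   = 10.1250 + 19.0588 + 7.1486 + 0.3333
Sum = 36.666

36.666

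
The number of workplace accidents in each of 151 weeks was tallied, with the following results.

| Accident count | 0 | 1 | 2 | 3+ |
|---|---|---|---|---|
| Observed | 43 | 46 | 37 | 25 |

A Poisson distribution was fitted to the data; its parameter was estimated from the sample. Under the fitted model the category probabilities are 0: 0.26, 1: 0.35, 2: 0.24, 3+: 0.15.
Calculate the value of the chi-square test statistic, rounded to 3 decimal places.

1.504

Expected counts E_i = n·p_i: 151×0.26 = 39.26, 151×0.35 = 52.85, 151×0.24 = 36.24, 151×0.15 = 22.65.
χ² = (43−39.26)²/39.26 + (46−52.85)²/52.85 + (37−36.24)²/36.24 + (25−22.65)²/22.65
   = 0.3563 + 0.8878 + 0.0159 + 0.2438
Sum = 1.504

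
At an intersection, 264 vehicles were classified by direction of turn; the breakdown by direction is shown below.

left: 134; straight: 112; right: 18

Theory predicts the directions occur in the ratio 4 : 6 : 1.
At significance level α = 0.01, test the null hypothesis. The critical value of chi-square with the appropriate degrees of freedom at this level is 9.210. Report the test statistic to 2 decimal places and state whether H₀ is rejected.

Ratio total = 11. Expected counts: 264×4/11 = 96, 264×6/11 = 144, 264×1/11 = 24.
χ² = (134−96)²/96 + (112−144)²/144 + (18−24)²/24
   = 15.042 + 7.111 + 1.500
Sum = 23.65
df = 2. Since 23.65 > 9.210, we reject H₀.

23.65; reject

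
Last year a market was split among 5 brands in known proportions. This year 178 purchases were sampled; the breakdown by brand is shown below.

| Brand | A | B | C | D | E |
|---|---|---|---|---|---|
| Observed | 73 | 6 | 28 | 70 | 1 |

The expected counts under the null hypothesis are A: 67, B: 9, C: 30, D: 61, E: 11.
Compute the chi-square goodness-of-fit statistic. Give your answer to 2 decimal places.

12.09

cat         O        E   (O−E)²/E
A          73       67      0.537
B           6        9      1.000
C          28       30      0.133
D          70       61      1.328
E           1       11      9.091
Sum = 12.09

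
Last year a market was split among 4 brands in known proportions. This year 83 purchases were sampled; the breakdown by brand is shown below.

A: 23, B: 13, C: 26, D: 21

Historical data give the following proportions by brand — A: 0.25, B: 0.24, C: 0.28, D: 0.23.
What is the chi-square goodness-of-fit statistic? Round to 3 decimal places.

3.167

Expected counts E_i = n·p_i: 83×0.25 = 20.75, 83×0.24 = 19.92, 83×0.28 = 23.24, 83×0.23 = 19.09.
χ² = (23−20.75)²/20.75 + (13−19.92)²/19.92 + (26−23.24)²/23.24 + (21−19.09)²/19.09
   = 0.2440 + 2.4039 + 0.3278 + 0.1911
Sum = 3.167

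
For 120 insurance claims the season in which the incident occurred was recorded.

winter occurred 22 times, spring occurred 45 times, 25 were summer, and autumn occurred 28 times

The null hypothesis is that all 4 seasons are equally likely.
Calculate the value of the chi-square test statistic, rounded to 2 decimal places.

Under H₀ each category has probability 1/4, so each expected count is 120/4 = 30.
χ² = (22−30)²/30 + (45−30)²/30 + (25−30)²/30 + (28−30)²/30
   = 2.133 + 7.500 + 0.833 + 0.133
Sum = 10.60

10.60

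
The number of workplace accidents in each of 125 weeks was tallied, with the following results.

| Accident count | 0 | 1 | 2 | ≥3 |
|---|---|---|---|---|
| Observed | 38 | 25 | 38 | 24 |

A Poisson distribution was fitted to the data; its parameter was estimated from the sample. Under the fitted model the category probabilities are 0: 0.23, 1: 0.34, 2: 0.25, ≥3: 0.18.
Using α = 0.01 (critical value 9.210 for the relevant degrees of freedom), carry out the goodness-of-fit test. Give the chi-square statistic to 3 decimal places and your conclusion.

11.740; reject

Expected counts E_i = n·p_i: 125×0.23 = 28.75, 125×0.34 = 42.5, 125×0.25 = 31.25, 125×0.18 = 22.5.
0: (38 − 28.75)²/28.75 = 85.5625/28.75 = 2.9761
1: (25 − 42.5)²/42.5 = 306.25/42.5 = 7.2059
2: (38 − 31.25)²/31.25 = 45.5625/31.25 = 1.4580
≥3: (24 − 22.5)²/22.5 = 2.25/22.5 = 0.1000
Sum = 11.740
df = 2. Since 11.740 > 9.210, we reject H₀.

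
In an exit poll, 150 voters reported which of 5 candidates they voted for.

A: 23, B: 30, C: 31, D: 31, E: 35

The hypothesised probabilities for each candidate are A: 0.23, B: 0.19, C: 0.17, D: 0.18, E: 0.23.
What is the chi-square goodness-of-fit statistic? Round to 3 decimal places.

Expected counts E_i = n·p_i: 150×0.23 = 34.5, 150×0.19 = 28.5, 150×0.17 = 25.5, 150×0.18 = 27, 150×0.23 = 34.5.
χ² = (23−34.5)²/34.5 + (30−28.5)²/28.5 + (31−25.5)²/25.5 + (31−27)²/27 + (35−34.5)²/34.5
   = 3.8333 + 0.0789 + 1.1863 + 0.5926 + 0.0072
Sum = 5.698

5.698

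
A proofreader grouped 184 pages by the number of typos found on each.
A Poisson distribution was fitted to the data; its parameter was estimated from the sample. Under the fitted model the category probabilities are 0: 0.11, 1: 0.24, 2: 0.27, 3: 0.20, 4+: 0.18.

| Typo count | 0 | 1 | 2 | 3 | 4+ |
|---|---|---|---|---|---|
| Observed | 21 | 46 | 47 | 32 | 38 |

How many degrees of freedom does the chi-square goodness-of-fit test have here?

There are k = 5 categories and 1 parameter estimated from the data, so df = 5 − 1 − 1 = 3.

3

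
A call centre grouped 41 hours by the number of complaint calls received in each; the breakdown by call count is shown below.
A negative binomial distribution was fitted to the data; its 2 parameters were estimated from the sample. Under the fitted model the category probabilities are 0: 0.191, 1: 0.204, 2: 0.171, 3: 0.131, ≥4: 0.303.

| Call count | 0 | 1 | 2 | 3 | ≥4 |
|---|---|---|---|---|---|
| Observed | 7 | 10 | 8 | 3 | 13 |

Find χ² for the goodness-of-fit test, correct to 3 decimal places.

1.621

Expected counts E_i = n·p_i: 41×0.191 = 7.831, 41×0.204 = 8.364, 41×0.171 = 7.011, 41×0.131 = 5.371, 41×0.303 = 12.423.
cat         O        E   (O−E)²/E
0           7    7.831     0.0882
1          10    8.364     0.3200
2           8    7.011     0.1395
3           3    5.371     1.0467
≥4         13   12.423     0.0268
Sum = 1.621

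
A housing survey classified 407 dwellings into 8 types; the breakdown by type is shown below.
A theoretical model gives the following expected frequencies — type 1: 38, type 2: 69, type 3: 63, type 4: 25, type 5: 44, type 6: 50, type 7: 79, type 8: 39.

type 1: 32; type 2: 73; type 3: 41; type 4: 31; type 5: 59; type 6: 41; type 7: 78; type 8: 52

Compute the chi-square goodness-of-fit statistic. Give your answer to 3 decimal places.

21.381

χ² = (32−38)²/38 + (73−69)²/69 + (41−63)²/63 + (31−25)²/25 + (59−44)²/44 + (41−50)²/50 + (78−79)²/79 + (52−39)²/39
   = 0.9474 + 0.2319 + 7.6825 + 1.4400 + 5.1136 + 1.6200 + 0.0127 + 4.3333
Sum = 21.381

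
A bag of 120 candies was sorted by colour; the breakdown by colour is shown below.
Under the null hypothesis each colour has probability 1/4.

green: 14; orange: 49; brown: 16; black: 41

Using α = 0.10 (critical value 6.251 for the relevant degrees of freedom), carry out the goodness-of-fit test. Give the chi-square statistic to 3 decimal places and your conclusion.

31.133; reject

Expected count for each of the 4 categories: 120/4 = 30.
green: (14 − 30)²/30 = 256/30 = 8.5333
orange: (49 − 30)²/30 = 361/30 = 12.0333
brown: (16 − 30)²/30 = 196/30 = 6.5333
black: (41 − 30)²/30 = 121/30 = 4.0333
Sum = 31.133
df = 3. Since 31.133 > 6.251, we reject H₀.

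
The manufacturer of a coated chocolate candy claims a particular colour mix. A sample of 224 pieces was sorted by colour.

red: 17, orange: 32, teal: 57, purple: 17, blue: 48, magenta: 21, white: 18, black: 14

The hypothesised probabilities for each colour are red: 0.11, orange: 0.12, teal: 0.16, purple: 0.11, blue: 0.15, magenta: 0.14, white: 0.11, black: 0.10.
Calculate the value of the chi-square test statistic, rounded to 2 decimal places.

Expected counts E_i = n·p_i: 224×0.11 = 24.64, 224×0.12 = 26.88, 224×0.16 = 35.84, 224×0.11 = 24.64, 224×0.15 = 33.6, 224×0.14 = 31.36, 224×0.11 = 24.64, 224×0.10 = 22.4.
red: (17 − 24.64)²/24.64 = 58.3696/24.64 = 2.369
orange: (32 − 26.88)²/26.88 = 26.2144/26.88 = 0.975
teal: (57 − 35.84)²/35.84 = 447.7456/35.84 = 12.493
purple: (17 − 24.64)²/24.64 = 58.3696/24.64 = 2.369
blue: (48 − 33.6)²/33.6 = 207.36/33.6 = 6.171
magenta: (21 − 31.36)²/31.36 = 107.3296/31.36 = 3.423
white: (18 − 24.64)²/24.64 = 44.0896/24.64 = 1.789
black: (14 − 22.4)²/22.4 = 70.56/22.4 = 3.150
Sum = 32.74

32.74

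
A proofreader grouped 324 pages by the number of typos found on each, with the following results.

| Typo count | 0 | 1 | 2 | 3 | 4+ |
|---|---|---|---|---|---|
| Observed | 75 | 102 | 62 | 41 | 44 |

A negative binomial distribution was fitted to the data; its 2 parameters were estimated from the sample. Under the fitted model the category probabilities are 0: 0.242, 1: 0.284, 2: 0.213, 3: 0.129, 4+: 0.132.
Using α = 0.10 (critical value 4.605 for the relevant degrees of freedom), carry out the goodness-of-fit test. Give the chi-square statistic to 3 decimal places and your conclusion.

1.995; do not reject

Expected counts E_i = n·p_i: 324×0.242 = 78.408, 324×0.284 = 92.016, 324×0.213 = 69.012, 324×0.129 = 41.796, 324×0.132 = 42.768.
cat         O        E   (O−E)²/E
0          75   78.408     0.1481
1         102   92.016     1.0833
2          62   69.012     0.7125
3          41   41.796     0.0152
4+         44   42.768     0.0355
Sum = 1.995
df = 2. Since 1.995 < 4.605, we do not reject H₀.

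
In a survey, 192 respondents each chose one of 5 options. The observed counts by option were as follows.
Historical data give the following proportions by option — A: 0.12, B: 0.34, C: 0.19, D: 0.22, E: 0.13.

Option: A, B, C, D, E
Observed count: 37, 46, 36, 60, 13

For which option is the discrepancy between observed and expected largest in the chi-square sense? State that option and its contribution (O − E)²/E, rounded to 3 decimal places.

Expected counts E_i = n·p_i: 192×0.12 = 23.04, 192×0.34 = 65.28, 192×0.19 = 36.48, 192×0.22 = 42.24, 192×0.13 = 24.96.
χ² = (37−23.04)²/23.04 + (46−65.28)²/65.28 + (36−36.48)²/36.48 + (60−42.24)²/42.24 + (13−24.96)²/24.96
   = 8.4584 + 5.6942 + 0.0063 + 7.4673 + 5.7308
The largest term is for A: 8.458.

A, 8.458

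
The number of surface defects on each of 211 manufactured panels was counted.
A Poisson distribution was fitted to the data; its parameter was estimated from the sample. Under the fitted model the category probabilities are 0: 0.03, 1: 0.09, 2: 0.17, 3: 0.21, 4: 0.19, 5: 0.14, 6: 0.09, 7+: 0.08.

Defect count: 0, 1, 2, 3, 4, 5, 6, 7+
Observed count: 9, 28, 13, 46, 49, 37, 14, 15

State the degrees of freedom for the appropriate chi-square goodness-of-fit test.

6

There are k = 8 categories and 1 parameter estimated from the data, so df = 8 − 1 − 1 = 6.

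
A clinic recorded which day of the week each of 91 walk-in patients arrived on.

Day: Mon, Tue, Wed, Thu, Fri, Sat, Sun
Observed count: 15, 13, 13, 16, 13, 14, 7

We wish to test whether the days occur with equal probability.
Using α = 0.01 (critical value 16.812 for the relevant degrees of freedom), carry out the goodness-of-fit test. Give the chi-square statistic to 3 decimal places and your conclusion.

Expected count for each of the 7 categories: 91/7 = 13.
Mon: (15 − 13)²/13 = 4/13 = 0.3077
Tue: (13 − 13)²/13 = 0/13 = 0.0000
Wed: (13 − 13)²/13 = 0/13 = 0.0000
Thu: (16 − 13)²/13 = 9/13 = 0.6923
Fri: (13 − 13)²/13 = 0/13 = 0.0000
Sat: (14 − 13)²/13 = 1/13 = 0.0769
Sun: (7 − 13)²/13 = 36/13 = 2.7692
Sum = 3.846
df = 6. Since 3.846 < 16.812, we do not reject H₀.

3.846; do not reject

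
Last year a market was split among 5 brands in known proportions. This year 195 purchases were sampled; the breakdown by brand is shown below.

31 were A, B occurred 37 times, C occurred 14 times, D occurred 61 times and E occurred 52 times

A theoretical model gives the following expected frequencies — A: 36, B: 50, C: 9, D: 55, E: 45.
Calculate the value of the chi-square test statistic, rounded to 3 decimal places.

8.596

A: (31 − 36)²/36 = 25/36 = 0.6944
B: (37 − 50)²/50 = 169/50 = 3.3800
C: (14 − 9)²/9 = 25/9 = 2.7778
D: (61 − 55)²/55 = 36/55 = 0.6545
E: (52 − 45)²/45 = 49/45 = 1.0889
Sum = 8.596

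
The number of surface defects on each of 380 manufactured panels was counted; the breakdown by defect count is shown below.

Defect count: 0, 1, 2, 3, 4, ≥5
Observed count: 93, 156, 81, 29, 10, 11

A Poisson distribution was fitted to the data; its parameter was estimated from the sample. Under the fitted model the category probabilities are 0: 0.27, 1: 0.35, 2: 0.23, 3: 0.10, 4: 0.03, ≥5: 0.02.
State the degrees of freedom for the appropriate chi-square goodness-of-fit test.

There are k = 6 categories and 1 parameter estimated from the data, so df = 6 − 1 − 1 = 4.

4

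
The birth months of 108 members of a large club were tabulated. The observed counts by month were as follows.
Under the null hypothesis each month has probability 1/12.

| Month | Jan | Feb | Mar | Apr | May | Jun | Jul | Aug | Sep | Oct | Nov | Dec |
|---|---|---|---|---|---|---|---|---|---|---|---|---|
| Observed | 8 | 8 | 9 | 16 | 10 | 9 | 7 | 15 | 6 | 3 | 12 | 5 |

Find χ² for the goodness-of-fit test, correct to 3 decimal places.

Expected count for each of the 12 categories: 108/12 = 9.
χ² = (8−9)²/9 + (8−9)²/9 + (9−9)²/9 + (16−9)²/9 + (10−9)²/9 + (9−9)²/9 + (7−9)²/9 + (15−9)²/9 + (6−9)²/9 + (3−9)²/9 + (12−9)²/9 + (5−9)²/9
   = 0.1111 + 0.1111 + 0.0000 + 5.4444 + 0.1111 + 0.0000 + 0.4444 + 4.0000 + 1.0000 + 4.0000 + 1.0000 + 1.7778
Sum = 18.000

18.000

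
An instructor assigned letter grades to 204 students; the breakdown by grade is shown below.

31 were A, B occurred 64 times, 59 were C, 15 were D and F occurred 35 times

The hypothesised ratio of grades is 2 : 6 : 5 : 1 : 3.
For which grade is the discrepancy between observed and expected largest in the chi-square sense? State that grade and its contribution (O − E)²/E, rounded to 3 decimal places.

Ratio total = 17. Expected counts: 204×2/17 = 24, 204×6/17 = 72, 204×5/17 = 60, 204×1/17 = 12, 204×3/17 = 36.
A: (31 − 24)²/24 = 49/24 = 2.0417
B: (64 − 72)²/72 = 64/72 = 0.8889
C: (59 − 60)²/60 = 1/60 = 0.0167
D: (15 − 12)²/12 = 9/12 = 0.7500
F: (35 − 36)²/36 = 1/36 = 0.0278
The largest term is for A: 2.042.

A, 2.042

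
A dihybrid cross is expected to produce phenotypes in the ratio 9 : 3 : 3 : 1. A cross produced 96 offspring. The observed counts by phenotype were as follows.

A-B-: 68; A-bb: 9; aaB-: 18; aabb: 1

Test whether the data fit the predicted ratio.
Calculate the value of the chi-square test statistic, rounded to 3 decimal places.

12.296

Ratio total = 16. Expected counts: 96×9/16 = 54, 96×3/16 = 18, 96×3/16 = 18, 96×1/16 = 6.
cat         O        E   (O−E)²/E
A-B-       68       54     3.6296
A-bb        9       18     4.5000
aaB-       18       18     0.0000
aabb        1        6     4.1667
Sum = 12.296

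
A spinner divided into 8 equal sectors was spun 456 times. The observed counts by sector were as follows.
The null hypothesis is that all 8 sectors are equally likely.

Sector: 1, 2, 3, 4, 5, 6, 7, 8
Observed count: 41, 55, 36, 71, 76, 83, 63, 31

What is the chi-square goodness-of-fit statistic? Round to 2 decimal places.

Under H₀ each category has probability 1/8, so each expected count is 456/8 = 57.
cat         O        E   (O−E)²/E
1          41       57      4.491
2          55       57      0.070
3          36       57      7.737
4          71       57      3.439
5          76       57      6.333
6          83       57     11.860
7          63       57      0.632
8          31       57     11.860
Sum = 46.42

46.42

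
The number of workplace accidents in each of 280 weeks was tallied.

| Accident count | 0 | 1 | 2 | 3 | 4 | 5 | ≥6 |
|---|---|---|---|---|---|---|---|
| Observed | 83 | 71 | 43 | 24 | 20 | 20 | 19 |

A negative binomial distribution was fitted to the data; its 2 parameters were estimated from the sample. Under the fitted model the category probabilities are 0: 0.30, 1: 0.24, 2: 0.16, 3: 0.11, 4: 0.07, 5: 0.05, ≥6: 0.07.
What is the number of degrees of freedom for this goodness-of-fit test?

There are k = 7 categories and 2 parameters estimated from the data, so df = 7 − 1 − 2 = 4.

4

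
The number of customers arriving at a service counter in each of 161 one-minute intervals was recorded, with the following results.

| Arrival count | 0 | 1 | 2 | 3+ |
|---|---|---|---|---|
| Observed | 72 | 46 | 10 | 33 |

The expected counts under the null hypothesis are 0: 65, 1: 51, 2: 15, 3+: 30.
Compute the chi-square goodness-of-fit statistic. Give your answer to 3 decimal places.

0: (72 − 65)²/65 = 49/65 = 0.7538
1: (46 − 51)²/51 = 25/51 = 0.4902
2: (10 − 15)²/15 = 25/15 = 1.6667
3+: (33 − 30)²/30 = 9/30 = 0.3000
Sum = 3.211

3.211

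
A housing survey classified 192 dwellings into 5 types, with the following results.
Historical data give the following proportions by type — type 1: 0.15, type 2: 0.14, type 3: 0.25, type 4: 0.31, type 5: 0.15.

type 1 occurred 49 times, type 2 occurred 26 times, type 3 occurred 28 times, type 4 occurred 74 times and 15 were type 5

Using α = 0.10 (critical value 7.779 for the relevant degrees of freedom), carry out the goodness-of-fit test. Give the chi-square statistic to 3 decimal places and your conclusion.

Expected counts E_i = n·p_i: 192×0.15 = 28.8, 192×0.14 = 26.88, 192×0.25 = 48, 192×0.31 = 59.52, 192×0.15 = 28.8.
χ² = (49−28.8)²/28.8 + (26−26.88)²/26.88 + (28−48)²/48 + (74−59.52)²/59.52 + (15−28.8)²/28.8
   = 14.1681 + 0.0288 + 8.3333 + 3.5227 + 6.6125
Sum = 32.665
df = 4. Since 32.665 > 7.779, we reject H₀.

32.665; reject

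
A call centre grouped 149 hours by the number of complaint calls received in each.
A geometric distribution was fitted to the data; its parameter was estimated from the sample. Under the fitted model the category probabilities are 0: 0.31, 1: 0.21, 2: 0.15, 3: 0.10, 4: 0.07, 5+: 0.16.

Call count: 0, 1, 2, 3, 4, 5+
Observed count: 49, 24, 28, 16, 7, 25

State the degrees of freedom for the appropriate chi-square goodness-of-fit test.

There are k = 6 categories and 1 parameter estimated from the data, so df = 6 − 1 − 1 = 4.

4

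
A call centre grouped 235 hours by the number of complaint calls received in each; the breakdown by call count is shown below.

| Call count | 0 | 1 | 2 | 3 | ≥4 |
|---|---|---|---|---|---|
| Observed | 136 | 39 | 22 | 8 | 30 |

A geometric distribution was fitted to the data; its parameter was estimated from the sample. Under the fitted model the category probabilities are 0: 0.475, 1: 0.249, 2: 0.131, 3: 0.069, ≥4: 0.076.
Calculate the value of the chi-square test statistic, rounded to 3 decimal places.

Expected counts E_i = n·p_i: 235×0.475 = 111.625, 235×0.249 = 58.515, 235×0.131 = 30.785, 235×0.069 = 16.215, 235×0.076 = 17.86.
cat         O        E   (O−E)²/E
0         136  111.625     5.3226
1          39   58.515     6.5083
2          22   30.785     2.5069
3           8   16.215     4.1620
≥4         30    17.86     8.2519
Sum = 26.752

26.752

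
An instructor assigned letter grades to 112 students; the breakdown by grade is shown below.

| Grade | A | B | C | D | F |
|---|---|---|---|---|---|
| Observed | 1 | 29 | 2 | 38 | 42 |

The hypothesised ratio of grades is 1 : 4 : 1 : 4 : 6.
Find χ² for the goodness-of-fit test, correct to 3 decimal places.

12.321

Ratio total = 16. Expected counts: 112×1/16 = 7, 112×4/16 = 28, 112×1/16 = 7, 112×4/16 = 28, 112×6/16 = 42.
χ² = (1−7)²/7 + (29−28)²/28 + (2−7)²/7 + (38−28)²/28 + (42−42)²/42
   = 5.1429 + 0.0357 + 3.5714 + 3.5714 + 0.0000
Sum = 12.321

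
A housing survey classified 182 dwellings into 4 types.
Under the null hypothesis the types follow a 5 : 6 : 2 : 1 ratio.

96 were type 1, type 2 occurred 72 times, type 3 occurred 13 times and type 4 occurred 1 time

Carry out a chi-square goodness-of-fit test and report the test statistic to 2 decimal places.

Ratio total = 14. Expected counts: 182×5/14 = 65, 182×6/14 = 78, 182×2/14 = 26, 182×1/14 = 13.
χ² = (96−65)²/65 + (72−78)²/78 + (13−26)²/26 + (1−13)²/13
   = 14.785 + 0.462 + 6.500 + 11.077
Sum = 32.82

32.82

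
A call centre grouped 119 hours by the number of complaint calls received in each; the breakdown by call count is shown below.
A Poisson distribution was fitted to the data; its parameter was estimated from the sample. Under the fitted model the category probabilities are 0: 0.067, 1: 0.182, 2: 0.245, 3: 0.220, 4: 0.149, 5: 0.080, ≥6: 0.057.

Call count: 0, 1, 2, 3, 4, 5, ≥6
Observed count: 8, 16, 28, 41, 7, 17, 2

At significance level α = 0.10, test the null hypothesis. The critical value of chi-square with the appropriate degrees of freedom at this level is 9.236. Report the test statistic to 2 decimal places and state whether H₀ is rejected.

Expected counts E_i = n·p_i: 119×0.067 = 7.973, 119×0.182 = 21.658, 119×0.245 = 29.155, 119×0.220 = 26.18, 119×0.149 = 17.731, 119×0.080 = 9.52, 119×0.057 = 6.783.
0: (8 − 7.973)²/7.973 = 0.000729/7.973 = 0.000
1: (16 − 21.658)²/21.658 = 32.012964/21.658 = 1.478
2: (28 − 29.155)²/29.155 = 1.334025/29.155 = 0.046
3: (41 − 26.18)²/26.18 = 219.6324/26.18 = 8.389
4: (7 − 17.731)²/17.731 = 115.154361/17.731 = 6.495
5: (17 − 9.52)²/9.52 = 55.9504/9.52 = 5.877
≥6: (2 − 6.783)²/6.783 = 22.877089/6.783 = 3.373
Sum = 25.66
df = 5. Since 25.66 > 9.236, we reject H₀.

25.66; reject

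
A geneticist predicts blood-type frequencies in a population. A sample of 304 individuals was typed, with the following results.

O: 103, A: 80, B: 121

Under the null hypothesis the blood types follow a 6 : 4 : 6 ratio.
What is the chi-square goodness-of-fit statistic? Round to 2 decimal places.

Ratio total = 16. Expected counts: 304×6/16 = 114, 304×4/16 = 76, 304×6/16 = 114.
cat         O        E   (O−E)²/E
O         103      114      1.061
A          80       76      0.211
B         121      114      0.430
Sum = 1.70

1.70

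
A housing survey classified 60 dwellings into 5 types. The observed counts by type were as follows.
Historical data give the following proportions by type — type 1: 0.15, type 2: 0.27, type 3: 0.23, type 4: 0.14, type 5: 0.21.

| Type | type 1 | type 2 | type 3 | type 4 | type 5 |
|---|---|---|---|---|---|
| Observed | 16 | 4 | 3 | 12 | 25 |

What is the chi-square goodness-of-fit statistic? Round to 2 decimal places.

36.83

Expected counts E_i = n·p_i: 60×0.15 = 9, 60×0.27 = 16.2, 60×0.23 = 13.8, 60×0.14 = 8.4, 60×0.21 = 12.6.
χ² = (16−9)²/9 + (4−16.2)²/16.2 + (3−13.8)²/13.8 + (12−8.4)²/8.4 + (25−12.6)²/12.6
   = 5.444 + 9.188 + 8.452 + 1.543 + 12.203
Sum = 36.83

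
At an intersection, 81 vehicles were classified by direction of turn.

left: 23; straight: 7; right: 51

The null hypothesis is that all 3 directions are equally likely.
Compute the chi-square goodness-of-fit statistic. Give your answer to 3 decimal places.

36.741

Expected count for each of the 3 categories: 81/3 = 27.
cat           O        E   (O−E)²/E
left         23       27     0.5926
straight      7       27    14.8148
right        51       27    21.3333
Sum = 36.741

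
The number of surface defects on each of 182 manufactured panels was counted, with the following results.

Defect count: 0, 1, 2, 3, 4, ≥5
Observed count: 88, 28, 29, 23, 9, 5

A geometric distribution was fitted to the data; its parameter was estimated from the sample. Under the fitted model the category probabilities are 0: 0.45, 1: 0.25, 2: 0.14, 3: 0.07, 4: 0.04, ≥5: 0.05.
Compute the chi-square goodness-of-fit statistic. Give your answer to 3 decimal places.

18.188

Expected counts E_i = n·p_i: 182×0.45 = 81.9, 182×0.25 = 45.5, 182×0.14 = 25.48, 182×0.07 = 12.74, 182×0.04 = 7.28, 182×0.05 = 9.1.
χ² = (88−81.9)²/81.9 + (28−45.5)²/45.5 + (29−25.48)²/25.48 + (23−12.74)²/12.74 + (9−7.28)²/7.28 + (5−9.1)²/9.1
   = 0.4543 + 6.7308 + 0.4863 + 8.2628 + 0.4064 + 1.8473
Sum = 18.188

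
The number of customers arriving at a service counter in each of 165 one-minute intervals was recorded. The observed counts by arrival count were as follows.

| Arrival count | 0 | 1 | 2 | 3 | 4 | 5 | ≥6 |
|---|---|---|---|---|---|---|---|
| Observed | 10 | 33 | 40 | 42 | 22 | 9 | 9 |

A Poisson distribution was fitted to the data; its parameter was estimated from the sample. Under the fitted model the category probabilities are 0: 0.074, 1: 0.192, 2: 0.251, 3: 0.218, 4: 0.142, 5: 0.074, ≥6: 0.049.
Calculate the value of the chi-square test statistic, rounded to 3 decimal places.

2.549

Expected counts E_i = n·p_i: 165×0.074 = 12.21, 165×0.192 = 31.68, 165×0.251 = 41.415, 165×0.218 = 35.97, 165×0.142 = 23.43, 165×0.074 = 12.21, 165×0.049 = 8.085.
χ² = (10−12.21)²/12.21 + (33−31.68)²/31.68 + (40−41.415)²/41.415 + (42−35.97)²/35.97 + (22−23.43)²/23.43 + (9−12.21)²/12.21 + (9−8.085)²/8.085
   = 0.4000 + 0.0550 + 0.0483 + 1.0109 + 0.0873 + 0.8439 + 0.1036
Sum = 2.549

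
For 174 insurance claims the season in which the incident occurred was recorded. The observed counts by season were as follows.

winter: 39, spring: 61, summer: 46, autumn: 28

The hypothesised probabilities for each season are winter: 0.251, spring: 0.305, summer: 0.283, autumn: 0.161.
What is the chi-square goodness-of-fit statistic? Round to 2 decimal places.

1.90

Expected counts E_i = n·p_i: 174×0.251 = 43.674, 174×0.305 = 53.07, 174×0.283 = 49.242, 174×0.161 = 28.014.
winter: (39 − 43.674)²/43.674 = 21.846276/43.674 = 0.500
spring: (61 − 53.07)²/53.07 = 62.8849/53.07 = 1.185
summer: (46 − 49.242)²/49.242 = 10.510564/49.242 = 0.213
autumn: (28 − 28.014)²/28.014 = 0.000196/28.014 = 0.000
Sum = 1.90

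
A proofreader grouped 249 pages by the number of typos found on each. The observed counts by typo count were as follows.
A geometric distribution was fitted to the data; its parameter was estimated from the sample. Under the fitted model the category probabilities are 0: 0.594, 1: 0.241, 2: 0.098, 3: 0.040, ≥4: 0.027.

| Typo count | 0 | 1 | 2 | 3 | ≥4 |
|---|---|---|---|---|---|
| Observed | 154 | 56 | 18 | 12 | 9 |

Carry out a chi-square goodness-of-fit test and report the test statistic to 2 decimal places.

Expected counts E_i = n·p_i: 249×0.594 = 147.906, 249×0.241 = 60.009, 249×0.098 = 24.402, 249×0.040 = 9.96, 249×0.027 = 6.723.
0: (154 − 147.906)²/147.906 = 37.136836/147.906 = 0.251
1: (56 − 60.009)²/60.009 = 16.072081/60.009 = 0.268
2: (18 − 24.402)²/24.402 = 40.985604/24.402 = 1.680
3: (12 − 9.96)²/9.96 = 4.1616/9.96 = 0.418
≥4: (9 − 6.723)²/6.723 = 5.184729/6.723 = 0.771
Sum = 3.39

3.39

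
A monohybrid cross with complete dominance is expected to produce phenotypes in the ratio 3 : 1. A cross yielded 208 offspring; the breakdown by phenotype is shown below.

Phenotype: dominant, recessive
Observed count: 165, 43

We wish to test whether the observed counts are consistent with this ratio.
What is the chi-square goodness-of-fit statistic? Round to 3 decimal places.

Ratio total = 4. Expected counts: 208×3/4 = 156, 208×1/4 = 52.
χ² = (165−156)²/156 + (43−52)²/52
   = 0.5192 + 1.5577
Sum = 2.077

2.077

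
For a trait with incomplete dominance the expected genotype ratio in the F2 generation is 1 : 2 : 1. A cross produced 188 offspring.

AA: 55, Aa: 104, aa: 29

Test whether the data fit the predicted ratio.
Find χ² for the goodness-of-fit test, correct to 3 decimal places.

9.319

Ratio total = 4. Expected counts: 188×1/4 = 47, 188×2/4 = 94, 188×1/4 = 47.
χ² = (55−47)²/47 + (104−94)²/94 + (29−47)²/47
   = 1.3617 + 1.0638 + 6.8936
Sum = 9.319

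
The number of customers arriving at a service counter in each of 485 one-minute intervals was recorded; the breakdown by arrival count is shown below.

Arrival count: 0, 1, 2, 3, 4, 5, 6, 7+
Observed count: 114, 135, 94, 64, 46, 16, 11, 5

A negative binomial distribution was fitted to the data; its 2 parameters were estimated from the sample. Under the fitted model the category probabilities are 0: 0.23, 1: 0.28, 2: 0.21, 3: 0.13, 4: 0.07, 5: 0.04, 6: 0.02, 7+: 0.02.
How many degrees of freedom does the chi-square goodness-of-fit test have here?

There are k = 8 categories and 2 parameters estimated from the data, so df = 8 − 1 − 2 = 5.

5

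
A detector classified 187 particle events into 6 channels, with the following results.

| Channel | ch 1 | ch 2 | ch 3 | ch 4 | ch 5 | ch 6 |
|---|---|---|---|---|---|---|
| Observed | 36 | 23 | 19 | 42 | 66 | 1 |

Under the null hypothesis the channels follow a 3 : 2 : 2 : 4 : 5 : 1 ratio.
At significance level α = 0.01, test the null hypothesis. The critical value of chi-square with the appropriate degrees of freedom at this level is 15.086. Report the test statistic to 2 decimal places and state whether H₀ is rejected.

Ratio total = 17. Expected counts: 187×3/17 = 33, 187×2/17 = 22, 187×2/17 = 22, 187×4/17 = 44, 187×5/17 = 55, 187×1/17 = 11.
χ² = (36−33)²/33 + (23−22)²/22 + (19−22)²/22 + (42−44)²/44 + (66−55)²/55 + (1−11)²/11
   = 0.273 + 0.045 + 0.409 + 0.091 + 2.200 + 9.091
Sum = 12.11
df = 5. Since 12.11 < 15.086, we do not reject H₀.

12.11; do not reject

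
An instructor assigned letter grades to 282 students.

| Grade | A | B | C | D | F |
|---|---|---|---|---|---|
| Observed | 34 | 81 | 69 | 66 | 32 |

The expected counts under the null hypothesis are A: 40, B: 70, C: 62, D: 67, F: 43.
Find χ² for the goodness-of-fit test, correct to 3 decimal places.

6.248

cat         O        E   (O−E)²/E
A          34       40     0.9000
B          81       70     1.7286
C          69       62     0.7903
D          66       67     0.0149
F          32       43     2.8140
Sum = 6.248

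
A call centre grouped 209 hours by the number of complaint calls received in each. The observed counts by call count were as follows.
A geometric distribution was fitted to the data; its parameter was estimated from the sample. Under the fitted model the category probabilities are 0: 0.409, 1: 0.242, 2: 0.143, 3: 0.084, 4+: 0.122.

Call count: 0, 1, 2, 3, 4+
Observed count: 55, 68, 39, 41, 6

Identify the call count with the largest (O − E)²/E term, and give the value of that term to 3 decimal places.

Expected counts E_i = n·p_i: 209×0.409 = 85.481, 209×0.242 = 50.578, 209×0.143 = 29.887, 209×0.084 = 17.556, 209×0.122 = 25.498.
cat         O        E   (O−E)²/E
0          55   85.481    10.8690
1          68   50.578     6.0011
2          39   29.887     2.7787
3          41   17.556    31.3067
4+          6   25.498    14.9099
The largest term is for 3: 31.307.

3, 31.307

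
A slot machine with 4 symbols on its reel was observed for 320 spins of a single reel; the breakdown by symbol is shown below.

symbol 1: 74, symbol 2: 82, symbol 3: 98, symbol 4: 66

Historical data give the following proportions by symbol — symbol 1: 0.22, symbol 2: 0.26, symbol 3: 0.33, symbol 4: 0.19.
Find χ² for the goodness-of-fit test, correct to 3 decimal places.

Expected counts E_i = n·p_i: 320×0.22 = 70.4, 320×0.26 = 83.2, 320×0.33 = 105.6, 320×0.19 = 60.8.
symbol 1: (74 − 70.4)²/70.4 = 12.96/70.4 = 0.1841
symbol 2: (82 − 83.2)²/83.2 = 1.44/83.2 = 0.0173
symbol 3: (98 − 105.6)²/105.6 = 57.76/105.6 = 0.5470
symbol 4: (66 − 60.8)²/60.8 = 27.04/60.8 = 0.4447
Sum = 1.193

1.193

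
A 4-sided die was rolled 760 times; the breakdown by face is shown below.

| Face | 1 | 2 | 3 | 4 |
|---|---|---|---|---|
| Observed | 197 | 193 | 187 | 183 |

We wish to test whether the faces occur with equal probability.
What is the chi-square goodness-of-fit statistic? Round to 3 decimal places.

Under H₀ each category has probability 1/4, so each expected count is 760/4 = 190.
χ² = (197−190)²/190 + (193−190)²/190 + (187−190)²/190 + (183−190)²/190
   = 0.2579 + 0.0474 + 0.0474 + 0.2579
Sum = 0.611

0.611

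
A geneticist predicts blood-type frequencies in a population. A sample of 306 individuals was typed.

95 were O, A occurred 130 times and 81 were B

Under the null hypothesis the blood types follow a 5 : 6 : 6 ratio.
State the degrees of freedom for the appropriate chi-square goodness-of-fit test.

There are k = 3 categories and no parameters were estimated from the data, so df = 3 − 1 = 2.

2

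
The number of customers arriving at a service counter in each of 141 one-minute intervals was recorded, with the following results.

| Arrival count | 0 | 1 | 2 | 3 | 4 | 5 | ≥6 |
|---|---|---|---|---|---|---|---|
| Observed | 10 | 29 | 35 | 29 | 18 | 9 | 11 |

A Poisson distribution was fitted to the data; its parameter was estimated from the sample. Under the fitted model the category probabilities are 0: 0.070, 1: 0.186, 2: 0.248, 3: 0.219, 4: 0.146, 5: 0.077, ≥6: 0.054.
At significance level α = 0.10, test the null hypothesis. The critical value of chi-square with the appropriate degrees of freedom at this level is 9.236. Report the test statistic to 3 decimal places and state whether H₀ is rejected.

Expected counts E_i = n·p_i: 141×0.070 = 9.87, 141×0.186 = 26.226, 141×0.248 = 34.968, 141×0.219 = 30.879, 141×0.146 = 20.586, 141×0.077 = 10.857, 141×0.054 = 7.614.
0: (10 − 9.87)²/9.87 = 0.0169/9.87 = 0.0017
1: (29 − 26.226)²/26.226 = 7.695076/26.226 = 0.2934
2: (35 − 34.968)²/34.968 = 0.001024/34.968 = 0.0000
3: (29 − 30.879)²/30.879 = 3.530641/30.879 = 0.1143
4: (18 − 20.586)²/20.586 = 6.687396/20.586 = 0.3249
5: (9 − 10.857)²/10.857 = 3.448449/10.857 = 0.3176
≥6: (11 − 7.614)²/7.614 = 11.464996/7.614 = 1.5058
Sum = 2.558
df = 5. Since 2.558 < 9.236, we do not reject H₀.

2.558; do not reject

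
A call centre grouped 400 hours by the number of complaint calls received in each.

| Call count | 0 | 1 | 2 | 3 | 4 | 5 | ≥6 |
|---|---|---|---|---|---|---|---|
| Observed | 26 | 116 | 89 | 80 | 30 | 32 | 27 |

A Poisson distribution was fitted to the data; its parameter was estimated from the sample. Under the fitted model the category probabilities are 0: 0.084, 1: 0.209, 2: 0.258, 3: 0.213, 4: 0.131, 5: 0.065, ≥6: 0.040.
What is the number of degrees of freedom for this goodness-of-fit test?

5

There are k = 7 categories and 1 parameter estimated from the data, so df = 7 − 1 − 1 = 5.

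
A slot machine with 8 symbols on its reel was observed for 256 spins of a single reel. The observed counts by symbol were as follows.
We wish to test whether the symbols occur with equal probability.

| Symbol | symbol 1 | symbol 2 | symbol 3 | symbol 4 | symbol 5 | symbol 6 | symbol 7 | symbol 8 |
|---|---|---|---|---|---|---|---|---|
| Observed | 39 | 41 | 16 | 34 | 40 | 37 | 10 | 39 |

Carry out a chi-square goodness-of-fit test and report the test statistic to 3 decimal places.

31.625

Under H₀ each category has probability 1/8, so each expected count is 256/8 = 32.
cat           O        E   (O−E)²/E
symbol 1     39       32     1.5313
symbol 2     41       32     2.5313
symbol 3     16       32     8.0000
symbol 4     34       32     0.1250
symbol 5     40       32     2.0000
symbol 6     37       32     0.7813
symbol 7     10       32    15.1250
symbol 8     39       32     1.5313
Sum = 31.625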